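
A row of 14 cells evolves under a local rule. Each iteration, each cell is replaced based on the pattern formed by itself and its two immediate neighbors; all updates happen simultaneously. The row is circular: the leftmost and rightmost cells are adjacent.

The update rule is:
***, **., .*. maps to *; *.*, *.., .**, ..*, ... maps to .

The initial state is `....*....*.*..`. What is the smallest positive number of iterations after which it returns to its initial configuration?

1

....*....*.*..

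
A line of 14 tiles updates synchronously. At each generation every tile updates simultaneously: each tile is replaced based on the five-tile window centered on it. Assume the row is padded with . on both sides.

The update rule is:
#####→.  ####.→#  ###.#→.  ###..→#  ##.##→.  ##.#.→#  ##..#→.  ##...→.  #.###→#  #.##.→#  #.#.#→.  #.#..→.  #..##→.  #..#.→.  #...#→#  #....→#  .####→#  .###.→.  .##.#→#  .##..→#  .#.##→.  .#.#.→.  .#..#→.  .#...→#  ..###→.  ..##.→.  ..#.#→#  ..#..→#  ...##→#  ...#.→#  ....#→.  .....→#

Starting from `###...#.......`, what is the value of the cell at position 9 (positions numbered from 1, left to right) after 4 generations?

.

..#.##########
.##.##......##
#.#.##.###.#.#
#...##.#..#...
position 9 holds .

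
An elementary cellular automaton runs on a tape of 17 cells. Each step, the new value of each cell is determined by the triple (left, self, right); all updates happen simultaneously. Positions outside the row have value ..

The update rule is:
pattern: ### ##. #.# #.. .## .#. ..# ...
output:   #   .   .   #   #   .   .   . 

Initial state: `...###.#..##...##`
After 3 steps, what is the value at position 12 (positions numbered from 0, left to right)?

.

...##...#.#.#..#.
...#.#.......#..#
......#.......#..
position 12 holds .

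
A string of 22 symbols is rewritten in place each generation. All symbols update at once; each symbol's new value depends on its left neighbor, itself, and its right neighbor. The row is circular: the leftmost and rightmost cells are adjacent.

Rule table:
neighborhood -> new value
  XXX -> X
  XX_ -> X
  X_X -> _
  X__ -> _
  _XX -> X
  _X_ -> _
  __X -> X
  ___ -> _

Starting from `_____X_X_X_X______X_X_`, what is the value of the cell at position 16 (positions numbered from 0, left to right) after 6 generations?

_

generation 1: ____X____________X____
generation 2: ___X____________X_____
generation 3: __X____________X______
generation 4: _X____________X_______
generation 5: X____________X________
generation 6: ____________X________X
position 16 holds _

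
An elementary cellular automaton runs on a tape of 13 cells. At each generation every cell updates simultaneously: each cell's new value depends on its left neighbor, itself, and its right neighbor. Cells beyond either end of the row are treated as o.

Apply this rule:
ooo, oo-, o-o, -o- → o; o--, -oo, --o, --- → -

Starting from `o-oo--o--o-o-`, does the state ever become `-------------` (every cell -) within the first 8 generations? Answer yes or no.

oo-o--o--oooo
oooo--o---ooo
oooo--o----oo
oooo--o-----o
oooo--o------
oooo--o------  (fixed point — unchanged through generation 8)
generation 8 is oooo--o------, still not uniform -

no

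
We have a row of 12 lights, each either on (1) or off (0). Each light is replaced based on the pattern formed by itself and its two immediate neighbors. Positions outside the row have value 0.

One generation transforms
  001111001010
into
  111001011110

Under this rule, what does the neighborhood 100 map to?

0

At position 6 the neighborhood is 100; the next row has 0 there.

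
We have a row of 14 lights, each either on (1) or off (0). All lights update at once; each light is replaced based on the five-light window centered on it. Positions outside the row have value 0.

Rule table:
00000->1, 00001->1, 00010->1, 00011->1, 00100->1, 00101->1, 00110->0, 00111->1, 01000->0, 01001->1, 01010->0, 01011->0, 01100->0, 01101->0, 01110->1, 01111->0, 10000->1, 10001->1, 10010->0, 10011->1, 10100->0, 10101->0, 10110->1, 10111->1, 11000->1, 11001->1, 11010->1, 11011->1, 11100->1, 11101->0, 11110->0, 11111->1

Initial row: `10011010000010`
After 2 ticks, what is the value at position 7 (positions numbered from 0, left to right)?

tick 1: 11100100111110
tick 2: 11110111101011
position 7 holds 1

1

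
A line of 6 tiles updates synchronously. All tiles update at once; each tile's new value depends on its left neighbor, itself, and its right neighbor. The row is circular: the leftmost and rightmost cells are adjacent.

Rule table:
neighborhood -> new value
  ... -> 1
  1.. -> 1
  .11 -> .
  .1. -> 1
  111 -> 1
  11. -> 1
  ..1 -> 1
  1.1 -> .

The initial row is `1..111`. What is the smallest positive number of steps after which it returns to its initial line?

111.11
111..1
11111.
.1111.
1.1111
1..111

6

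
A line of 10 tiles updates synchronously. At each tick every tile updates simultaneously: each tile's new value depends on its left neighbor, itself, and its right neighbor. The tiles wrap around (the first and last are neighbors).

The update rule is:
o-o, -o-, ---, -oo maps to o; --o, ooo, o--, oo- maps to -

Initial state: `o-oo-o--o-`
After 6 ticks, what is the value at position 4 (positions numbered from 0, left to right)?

tick 1: ooo-oo--oo
tick 2: ---oo---o-
tick 3: oo-o--o-o-
tick 4: o-oo--oooo
tick 5: -oo---o---
tick 6: -o--o-o-oo
position 4 holds o

o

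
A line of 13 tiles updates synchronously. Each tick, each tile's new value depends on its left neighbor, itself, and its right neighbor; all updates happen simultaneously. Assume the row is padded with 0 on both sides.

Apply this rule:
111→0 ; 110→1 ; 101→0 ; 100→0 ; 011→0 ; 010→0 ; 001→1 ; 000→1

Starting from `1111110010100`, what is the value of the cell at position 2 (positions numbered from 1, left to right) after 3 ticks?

tick 1: 0000010100001
tick 2: 1111100001110
tick 3: 0000101110010
position 2 holds 0

0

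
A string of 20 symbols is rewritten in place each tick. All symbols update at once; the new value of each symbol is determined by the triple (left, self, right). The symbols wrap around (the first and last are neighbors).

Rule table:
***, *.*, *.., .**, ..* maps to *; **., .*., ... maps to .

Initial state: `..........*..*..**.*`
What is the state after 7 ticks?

*........*.**.***.*.
.*......*.**.***.*.*
*.*....*.**.***.*.*.
.*.*..*.**.***.*.*.*
*.*.**.**.***.*.*.*.
.*.**.**.***.*.*.*.*
*.**.**.***.*.*.*.*.

*.**.**.***.*.*.*.*.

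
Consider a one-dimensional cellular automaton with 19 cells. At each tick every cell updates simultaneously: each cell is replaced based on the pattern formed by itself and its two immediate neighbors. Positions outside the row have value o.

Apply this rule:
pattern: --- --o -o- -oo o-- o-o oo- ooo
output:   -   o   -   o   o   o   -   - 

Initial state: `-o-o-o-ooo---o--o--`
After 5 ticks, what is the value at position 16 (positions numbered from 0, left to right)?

o-o-o-oo--o-o-oo-oo
-o-o-oo-oo-o-oo-oo-
o-o-oo-oo-o-oo-oo-o
-o-oo-oo-o-oo-oo-oo
o-oo-oo-o-oo-oo-oo-
position 16 holds o

o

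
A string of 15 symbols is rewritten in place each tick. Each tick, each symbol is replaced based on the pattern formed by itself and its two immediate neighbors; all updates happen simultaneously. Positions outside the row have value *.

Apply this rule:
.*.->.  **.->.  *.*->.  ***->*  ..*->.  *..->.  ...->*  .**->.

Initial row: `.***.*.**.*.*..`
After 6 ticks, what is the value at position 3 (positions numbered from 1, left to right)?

*

..*............
....**********.
.**..********..
......******...
.****..****..*.
..**....**.....
position 3 holds *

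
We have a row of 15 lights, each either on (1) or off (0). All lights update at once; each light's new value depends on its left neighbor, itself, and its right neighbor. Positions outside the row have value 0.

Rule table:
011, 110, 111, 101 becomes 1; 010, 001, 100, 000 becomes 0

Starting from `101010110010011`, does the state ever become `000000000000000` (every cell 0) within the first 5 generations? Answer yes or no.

generation 1: 010101110000011
generation 2: 001011110000011
generation 3: 000111110000011
generation 4: 000111110000011  (fixed point — unchanged through generation 5)
generation 5 is 000111110000011, still not uniform 0

no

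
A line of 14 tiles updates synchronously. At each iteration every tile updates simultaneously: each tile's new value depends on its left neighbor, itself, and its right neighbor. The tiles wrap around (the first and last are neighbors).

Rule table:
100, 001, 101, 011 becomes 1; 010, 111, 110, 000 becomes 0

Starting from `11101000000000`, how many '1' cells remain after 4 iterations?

10010100000001
01101010000011
11010101000110
10101010101101
count of 1: 8

8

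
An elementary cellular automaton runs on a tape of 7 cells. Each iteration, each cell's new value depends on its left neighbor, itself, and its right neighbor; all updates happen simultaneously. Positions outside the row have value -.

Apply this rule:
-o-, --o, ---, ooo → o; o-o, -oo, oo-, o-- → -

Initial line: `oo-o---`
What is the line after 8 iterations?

iteration 1: ---o-oo
iteration 2: oooo---
iteration 3: -oo--oo
iteration 4: o---o--
iteration 5: o-ooo-o
iteration 6: o--o--o
iteration 7: o-oo-oo
iteration 8: o------

o------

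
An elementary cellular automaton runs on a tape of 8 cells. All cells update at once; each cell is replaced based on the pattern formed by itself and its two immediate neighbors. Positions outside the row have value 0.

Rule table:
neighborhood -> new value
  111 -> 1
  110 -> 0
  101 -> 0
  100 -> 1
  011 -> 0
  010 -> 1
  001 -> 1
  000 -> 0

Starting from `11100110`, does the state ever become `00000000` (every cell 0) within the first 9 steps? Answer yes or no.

no

01011001
11000111
00101010
01101011
10001000
11011100
00001010
00011011
00100000
step 9 is 00100000, still not uniform 0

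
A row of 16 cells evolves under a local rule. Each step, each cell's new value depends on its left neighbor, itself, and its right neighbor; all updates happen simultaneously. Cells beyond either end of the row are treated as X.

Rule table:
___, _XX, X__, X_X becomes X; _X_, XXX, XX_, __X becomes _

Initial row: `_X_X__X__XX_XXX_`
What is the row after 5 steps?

X_X_X_X_X_X_XX_X

X_X_X__X_X_XX__X
_X_X_X__X_XX_X_X
X_X_X_X__XX_X_XX
_X_X_X_X_X_X_XX_
X_X_X_X_X_X_XX_X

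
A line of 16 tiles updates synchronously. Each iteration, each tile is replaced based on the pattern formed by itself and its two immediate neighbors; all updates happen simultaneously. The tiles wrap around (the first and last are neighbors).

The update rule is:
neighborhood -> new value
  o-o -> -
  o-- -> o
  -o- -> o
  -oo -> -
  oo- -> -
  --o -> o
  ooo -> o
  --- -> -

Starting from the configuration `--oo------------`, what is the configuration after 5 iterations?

iteration 1: -o--o-----------
iteration 2: oooooo----------
iteration 3: -oooo-o--------o
iteration 4: --oo--oo------oo
iteration 5: oo--oo--o----o--

oo--oo--o----o--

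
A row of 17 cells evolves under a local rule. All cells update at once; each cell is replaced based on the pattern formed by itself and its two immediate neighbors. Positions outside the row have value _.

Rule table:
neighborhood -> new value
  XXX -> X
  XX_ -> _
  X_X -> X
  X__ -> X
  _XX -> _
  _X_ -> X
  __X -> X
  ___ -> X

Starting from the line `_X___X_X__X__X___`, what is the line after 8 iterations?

X__XXX_XXX_XXX__X

XXXXXXXXXXXXXXXXX
_XXXXXXXXXXXXXXX_
X_XXXXXXXXXXXXX_X
XX_XXXXXXXXXXX_XX
__X_XXXXXXXXX_X__
XXXX_XXXXXXX_XXXX
_XX_X_XXXXX_X_XX_
X__XXX_XXX_XXX__X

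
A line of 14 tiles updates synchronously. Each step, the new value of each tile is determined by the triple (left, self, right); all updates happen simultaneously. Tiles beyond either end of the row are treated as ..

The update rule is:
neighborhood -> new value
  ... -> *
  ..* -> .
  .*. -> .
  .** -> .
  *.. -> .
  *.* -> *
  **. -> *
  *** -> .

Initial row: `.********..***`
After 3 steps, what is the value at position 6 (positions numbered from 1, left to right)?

........*....*
*******...**..
......*.*..*.*
position 6 holds .

.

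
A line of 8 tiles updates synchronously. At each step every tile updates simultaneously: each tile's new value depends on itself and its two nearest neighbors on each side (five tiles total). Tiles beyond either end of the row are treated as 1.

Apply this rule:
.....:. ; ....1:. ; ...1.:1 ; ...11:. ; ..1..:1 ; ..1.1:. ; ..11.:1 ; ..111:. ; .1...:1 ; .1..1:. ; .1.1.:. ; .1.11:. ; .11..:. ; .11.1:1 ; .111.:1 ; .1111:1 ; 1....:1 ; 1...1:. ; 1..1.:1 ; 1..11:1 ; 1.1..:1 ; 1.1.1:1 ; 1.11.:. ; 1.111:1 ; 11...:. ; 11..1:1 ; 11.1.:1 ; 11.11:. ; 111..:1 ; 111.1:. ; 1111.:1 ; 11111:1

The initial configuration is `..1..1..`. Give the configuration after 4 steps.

step 1: 111.11.1
step 2: 11...1.1
step 3: 11..1..1
step 4: 11111.1.

11111.1.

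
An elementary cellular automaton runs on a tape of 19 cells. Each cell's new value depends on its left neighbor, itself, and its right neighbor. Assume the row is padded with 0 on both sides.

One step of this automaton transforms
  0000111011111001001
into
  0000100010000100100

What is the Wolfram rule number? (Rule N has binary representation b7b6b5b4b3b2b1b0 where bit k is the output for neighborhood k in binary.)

24

position 5: 111 → 0  (bit 7 = 0)
position 6: 110 → 0  (bit 6 = 0)
position 7: 101 → 0  (bit 5 = 0)
position 13: 100 → 1  (bit 4 = 1)
position 4: 011 → 1  (bit 3 = 1)
position 15: 010 → 0  (bit 2 = 0)
position 3: 001 → 0  (bit 1 = 0)
position 0: 000 → 0  (bit 0 = 0)
bits b7..b0 = 00011000 = 24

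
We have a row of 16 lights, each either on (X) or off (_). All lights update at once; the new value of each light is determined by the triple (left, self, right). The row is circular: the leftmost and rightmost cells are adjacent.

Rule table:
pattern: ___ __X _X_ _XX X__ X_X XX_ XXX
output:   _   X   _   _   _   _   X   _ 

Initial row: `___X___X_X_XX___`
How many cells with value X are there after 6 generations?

__X___X_____X___
_X___X_____X____
X___X_____X_____
___X_____X_____X
__X_____X_____X_
_X_____X_____X__
count of X: 3

3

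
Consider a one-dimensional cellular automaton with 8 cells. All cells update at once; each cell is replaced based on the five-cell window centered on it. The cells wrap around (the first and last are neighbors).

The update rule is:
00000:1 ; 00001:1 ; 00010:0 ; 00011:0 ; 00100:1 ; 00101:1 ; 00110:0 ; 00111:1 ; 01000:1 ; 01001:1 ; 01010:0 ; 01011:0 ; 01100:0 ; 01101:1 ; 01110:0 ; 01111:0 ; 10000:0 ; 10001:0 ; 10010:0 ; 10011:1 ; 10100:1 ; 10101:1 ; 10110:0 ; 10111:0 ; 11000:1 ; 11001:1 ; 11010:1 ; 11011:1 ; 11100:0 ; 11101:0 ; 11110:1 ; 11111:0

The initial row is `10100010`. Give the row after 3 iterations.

11001010

10110010
10001010
11001010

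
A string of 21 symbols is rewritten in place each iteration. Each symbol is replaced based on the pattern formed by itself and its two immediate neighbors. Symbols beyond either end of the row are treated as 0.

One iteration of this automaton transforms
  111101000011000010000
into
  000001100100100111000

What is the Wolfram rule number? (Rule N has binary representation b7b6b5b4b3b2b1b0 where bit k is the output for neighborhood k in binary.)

position 1: 111 → 0  (bit 7 = 0)
position 3: 110 → 0  (bit 6 = 0)
position 4: 101 → 0  (bit 5 = 0)
position 6: 100 → 1  (bit 4 = 1)
position 0: 011 → 0  (bit 3 = 0)
position 5: 010 → 1  (bit 2 = 1)
position 9: 001 → 1  (bit 1 = 1)
position 7: 000 → 0  (bit 0 = 0)
bits b7..b0 = 00010110 = 22

22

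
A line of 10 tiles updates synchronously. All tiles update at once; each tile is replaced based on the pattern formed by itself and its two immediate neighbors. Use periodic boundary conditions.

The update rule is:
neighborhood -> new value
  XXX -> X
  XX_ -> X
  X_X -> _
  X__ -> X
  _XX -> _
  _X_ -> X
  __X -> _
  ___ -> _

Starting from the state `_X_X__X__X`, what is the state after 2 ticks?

_X__X__X_X

tick 1: _X_XX_XX_X
tick 2: _X__X__X_X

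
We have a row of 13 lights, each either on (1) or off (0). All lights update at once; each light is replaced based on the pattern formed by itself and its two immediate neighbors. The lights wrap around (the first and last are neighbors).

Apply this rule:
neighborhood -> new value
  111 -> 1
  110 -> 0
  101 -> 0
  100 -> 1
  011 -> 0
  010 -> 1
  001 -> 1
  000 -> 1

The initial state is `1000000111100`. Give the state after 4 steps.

0111000111100

1111111011011
1111110000001
1111101111110
0111000111100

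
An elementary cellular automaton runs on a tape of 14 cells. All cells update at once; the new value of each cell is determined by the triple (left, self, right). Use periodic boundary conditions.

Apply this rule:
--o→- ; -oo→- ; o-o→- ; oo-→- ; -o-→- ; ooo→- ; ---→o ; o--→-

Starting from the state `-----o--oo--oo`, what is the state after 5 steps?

-ooo----------

-ooo----------
-----ooooooooo
-ooo----------  (repeats step 1; period 2)
step 5: -ooo----------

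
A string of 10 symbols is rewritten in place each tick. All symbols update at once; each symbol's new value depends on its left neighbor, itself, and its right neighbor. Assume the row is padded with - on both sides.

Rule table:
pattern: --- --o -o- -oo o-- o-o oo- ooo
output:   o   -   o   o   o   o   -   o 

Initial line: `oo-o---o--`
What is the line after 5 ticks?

oo-ooo-oo-

o-oooo-ooo
ooooo-ooo-
oooo-ooo-o
ooo-ooo-oo
oo-ooo-oo-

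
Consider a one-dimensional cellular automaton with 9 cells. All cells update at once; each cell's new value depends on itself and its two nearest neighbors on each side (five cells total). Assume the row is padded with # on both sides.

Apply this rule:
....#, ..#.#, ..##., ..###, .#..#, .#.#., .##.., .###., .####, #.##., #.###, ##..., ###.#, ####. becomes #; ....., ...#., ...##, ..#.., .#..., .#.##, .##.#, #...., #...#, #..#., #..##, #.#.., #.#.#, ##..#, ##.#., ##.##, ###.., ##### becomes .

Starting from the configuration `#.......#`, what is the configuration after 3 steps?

#.#.##..#

.#....#.#
....#.#.#
#.#.##..#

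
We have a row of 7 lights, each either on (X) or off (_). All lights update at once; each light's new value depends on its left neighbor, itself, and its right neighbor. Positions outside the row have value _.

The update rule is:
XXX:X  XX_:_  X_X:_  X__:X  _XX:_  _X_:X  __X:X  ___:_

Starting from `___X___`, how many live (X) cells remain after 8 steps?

__XXX__
_X_X_X_
XX_X_XX
___X___  (repeats step 0; period 4)
step 8: ___X___
count of X: 1

1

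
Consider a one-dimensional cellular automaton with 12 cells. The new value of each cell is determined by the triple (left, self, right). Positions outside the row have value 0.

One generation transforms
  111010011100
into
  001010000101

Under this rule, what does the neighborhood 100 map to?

0

At position 5 the neighborhood is 100; the next row has 0 there.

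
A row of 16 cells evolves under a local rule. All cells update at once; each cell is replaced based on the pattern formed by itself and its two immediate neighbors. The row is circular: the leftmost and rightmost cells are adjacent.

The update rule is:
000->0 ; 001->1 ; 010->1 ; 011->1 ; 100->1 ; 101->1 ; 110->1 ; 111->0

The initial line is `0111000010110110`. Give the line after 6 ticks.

1101100111111111
0111111100000000
1100000110000000
1110001111000001
0011011001100011
1111111111110111

1111111111110111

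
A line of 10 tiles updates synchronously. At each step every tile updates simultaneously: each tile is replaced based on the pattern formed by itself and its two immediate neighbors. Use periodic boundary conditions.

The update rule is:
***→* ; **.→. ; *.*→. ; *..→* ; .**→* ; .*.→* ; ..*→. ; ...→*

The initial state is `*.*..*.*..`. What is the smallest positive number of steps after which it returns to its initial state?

2

step 1: *.**.*.**.
step 2: *.*..*.*..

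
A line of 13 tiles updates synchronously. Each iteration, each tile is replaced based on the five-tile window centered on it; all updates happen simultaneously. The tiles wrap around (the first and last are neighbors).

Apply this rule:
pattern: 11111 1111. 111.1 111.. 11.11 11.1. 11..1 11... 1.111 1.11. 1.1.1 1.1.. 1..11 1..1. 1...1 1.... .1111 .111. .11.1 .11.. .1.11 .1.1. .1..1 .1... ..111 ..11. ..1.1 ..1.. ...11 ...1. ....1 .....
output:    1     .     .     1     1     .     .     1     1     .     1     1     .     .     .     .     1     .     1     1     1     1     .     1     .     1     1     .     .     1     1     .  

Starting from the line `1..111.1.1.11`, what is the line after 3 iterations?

111.1...111..

1......11111.
11...1..11...
111.1...111..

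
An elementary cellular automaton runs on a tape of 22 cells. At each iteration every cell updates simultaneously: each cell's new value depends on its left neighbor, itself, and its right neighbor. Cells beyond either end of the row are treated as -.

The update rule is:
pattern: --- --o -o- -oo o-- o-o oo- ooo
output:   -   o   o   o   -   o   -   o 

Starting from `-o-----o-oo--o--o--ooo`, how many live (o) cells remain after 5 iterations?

iteration 1: oo----oooo--oo-oo-ooo-
iteration 2: o----oooo--oo-oo-ooo--
iteration 3: o---oooo--oo-oo-ooo---
iteration 4: o--oooo--oo-oo-ooo----
iteration 5: o-oooo--oo-oo-ooo-----
count of o: 12

12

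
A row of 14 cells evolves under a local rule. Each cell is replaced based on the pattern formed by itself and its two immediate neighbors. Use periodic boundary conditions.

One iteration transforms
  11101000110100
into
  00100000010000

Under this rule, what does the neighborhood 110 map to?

At position 2 the neighborhood is 110; the next row has 1 there.

1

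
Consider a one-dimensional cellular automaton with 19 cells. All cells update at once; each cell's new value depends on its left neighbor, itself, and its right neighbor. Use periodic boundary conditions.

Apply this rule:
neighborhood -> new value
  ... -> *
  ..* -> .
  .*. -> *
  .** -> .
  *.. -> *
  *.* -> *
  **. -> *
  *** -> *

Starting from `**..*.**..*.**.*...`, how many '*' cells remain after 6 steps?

13

.**.**.**.**.*****.
..**.**.**.**.*****
*..**.**.**.**.****
**..**.**.**.**.***
***..**.**.**.**.**
****..**.**.**.**.*
count of *: 13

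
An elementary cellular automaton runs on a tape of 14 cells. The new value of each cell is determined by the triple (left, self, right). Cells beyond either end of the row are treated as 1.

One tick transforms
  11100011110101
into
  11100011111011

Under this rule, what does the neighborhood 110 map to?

At position 2 the neighborhood is 110; the next row has 1 there.

1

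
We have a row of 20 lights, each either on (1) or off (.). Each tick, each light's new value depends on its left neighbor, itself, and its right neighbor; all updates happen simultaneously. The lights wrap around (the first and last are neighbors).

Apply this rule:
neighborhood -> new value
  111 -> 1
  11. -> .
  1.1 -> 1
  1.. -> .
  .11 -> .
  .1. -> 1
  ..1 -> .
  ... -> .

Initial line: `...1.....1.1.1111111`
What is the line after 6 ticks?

...1.....1111.11111.
...1......11.1.111..
...1........111.1...
...1.........1.11...
...1.........11.....
...1................

...1................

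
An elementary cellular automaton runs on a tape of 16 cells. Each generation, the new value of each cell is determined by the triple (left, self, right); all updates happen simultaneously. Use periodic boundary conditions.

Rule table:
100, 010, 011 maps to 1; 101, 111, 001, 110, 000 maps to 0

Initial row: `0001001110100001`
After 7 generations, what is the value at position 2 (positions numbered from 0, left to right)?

0

generation 1: 1001101000110001
generation 2: 0101001100101001
generation 3: 0101101010101101
generation 4: 0101001010101001
generation 5: 0101101010101101  (repeats generation 3; period 2)
generation 7: 0101101010101101
position 2 holds 0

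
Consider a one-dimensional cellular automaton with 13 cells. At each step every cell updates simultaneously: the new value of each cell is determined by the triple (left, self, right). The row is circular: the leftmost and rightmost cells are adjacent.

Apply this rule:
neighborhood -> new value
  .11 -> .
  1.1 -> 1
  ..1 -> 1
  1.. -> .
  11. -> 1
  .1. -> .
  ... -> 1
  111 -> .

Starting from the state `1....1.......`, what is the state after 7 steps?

.1..1..1.1.11

step 1: ..111..111111
step 2: .1..1.1.....1
step 3: 1..1.1..1111.
step 4: ..1.1..1...11
step 5: .1.1..1..11.1
step 6: 1.1..1..1.11.
step 7: .1..1..1.1.11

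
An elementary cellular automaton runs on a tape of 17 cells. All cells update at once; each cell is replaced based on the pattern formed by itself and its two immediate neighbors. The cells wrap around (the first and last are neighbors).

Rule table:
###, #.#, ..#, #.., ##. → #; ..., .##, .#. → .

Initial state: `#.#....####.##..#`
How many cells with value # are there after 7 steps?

##.#..#.####.###.
.##.##.#.####.###
#.##.##.#.####.##
##.##.##.#.####.#
###.##.##.#.####.
.###.##.##.#.####
#.###.##.##.#.###
count of #: 12

12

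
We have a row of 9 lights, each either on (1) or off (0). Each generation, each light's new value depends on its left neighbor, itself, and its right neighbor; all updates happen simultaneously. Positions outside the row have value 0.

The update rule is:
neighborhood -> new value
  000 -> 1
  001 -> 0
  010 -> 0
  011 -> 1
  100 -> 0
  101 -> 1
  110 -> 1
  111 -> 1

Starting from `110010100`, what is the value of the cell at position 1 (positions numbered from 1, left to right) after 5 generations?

110001001
110100000
111001111
111001111  (fixed point — unchanged through generation 5)
position 1 holds 1

1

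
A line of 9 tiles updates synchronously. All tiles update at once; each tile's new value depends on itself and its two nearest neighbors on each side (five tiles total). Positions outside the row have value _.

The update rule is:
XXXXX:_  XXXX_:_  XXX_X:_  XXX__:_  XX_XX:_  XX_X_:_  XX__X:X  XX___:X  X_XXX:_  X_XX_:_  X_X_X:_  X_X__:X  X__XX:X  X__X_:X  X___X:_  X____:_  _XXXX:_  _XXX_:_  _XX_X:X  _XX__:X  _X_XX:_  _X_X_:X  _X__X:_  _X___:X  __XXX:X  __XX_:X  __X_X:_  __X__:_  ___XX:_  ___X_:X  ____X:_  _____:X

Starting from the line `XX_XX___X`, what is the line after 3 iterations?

X_______X

iteration 1: XX__XX_X_
iteration 2: XXXXXX_XX
iteration 3: X_______X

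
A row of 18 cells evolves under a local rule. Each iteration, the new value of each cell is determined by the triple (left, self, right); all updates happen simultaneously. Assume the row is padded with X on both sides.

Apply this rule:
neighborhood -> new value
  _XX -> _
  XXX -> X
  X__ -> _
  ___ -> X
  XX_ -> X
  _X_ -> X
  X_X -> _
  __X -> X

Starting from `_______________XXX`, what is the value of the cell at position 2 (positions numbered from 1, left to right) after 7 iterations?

X

_XXXXXXXXXXXXXX_XX
__XXXXXXXXXXXXX__X
_X_XXXXXXXXXXXX_X_
_X__XXXXXXXXXXX_X_
_X_X_XXXXXXXXXX_X_
_X_X__XXXXXXXXX_X_
_X_X_X_XXXXXXXX_X_
position 2 holds X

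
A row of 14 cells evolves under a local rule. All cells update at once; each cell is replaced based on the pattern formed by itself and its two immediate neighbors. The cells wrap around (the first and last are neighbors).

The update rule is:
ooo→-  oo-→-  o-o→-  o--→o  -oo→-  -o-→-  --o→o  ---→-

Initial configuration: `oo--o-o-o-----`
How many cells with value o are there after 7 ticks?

8

tick 1: --oo-----o---o
tick 2: oo--o---o-o-o-
tick 3: --oo-o-o------
tick 4: -o------o-----
tick 5: o-o----o-o----
tick 6: ---o--o---o--o
tick 7: o-o-oo-o-o-oo-
count of o: 8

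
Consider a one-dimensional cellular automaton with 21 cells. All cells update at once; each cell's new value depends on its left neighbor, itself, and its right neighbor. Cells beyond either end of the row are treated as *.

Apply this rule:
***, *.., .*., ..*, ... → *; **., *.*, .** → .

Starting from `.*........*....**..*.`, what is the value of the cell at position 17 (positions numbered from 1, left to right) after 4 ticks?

.**************..***.
..************.**.*..
**.**********.....***
*...********.*****.**
position 17 holds *

*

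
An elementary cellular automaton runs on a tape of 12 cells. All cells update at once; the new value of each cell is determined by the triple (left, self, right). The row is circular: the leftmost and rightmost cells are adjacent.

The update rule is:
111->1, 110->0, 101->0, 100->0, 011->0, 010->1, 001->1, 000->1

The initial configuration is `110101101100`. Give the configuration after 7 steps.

000100000001
011101111111
001000111110
111011011100
010000001001
010111111011
010011110000

010011110000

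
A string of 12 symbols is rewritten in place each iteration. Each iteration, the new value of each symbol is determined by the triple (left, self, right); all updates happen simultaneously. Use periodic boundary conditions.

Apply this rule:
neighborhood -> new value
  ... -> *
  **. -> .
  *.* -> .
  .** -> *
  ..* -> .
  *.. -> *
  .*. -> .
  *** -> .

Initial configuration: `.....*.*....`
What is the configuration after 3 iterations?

****....****
....***.*...
***.*....***

***.*....***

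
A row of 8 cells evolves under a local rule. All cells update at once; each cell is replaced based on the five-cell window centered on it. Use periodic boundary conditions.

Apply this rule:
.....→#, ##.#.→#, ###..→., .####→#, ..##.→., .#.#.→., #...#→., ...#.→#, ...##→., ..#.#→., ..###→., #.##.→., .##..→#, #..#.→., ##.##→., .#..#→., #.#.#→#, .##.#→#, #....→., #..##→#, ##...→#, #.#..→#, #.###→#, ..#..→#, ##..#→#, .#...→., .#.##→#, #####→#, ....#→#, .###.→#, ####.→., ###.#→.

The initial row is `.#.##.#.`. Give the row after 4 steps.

.##....#

..#.###.
.#.###.#
.####.##
.##....#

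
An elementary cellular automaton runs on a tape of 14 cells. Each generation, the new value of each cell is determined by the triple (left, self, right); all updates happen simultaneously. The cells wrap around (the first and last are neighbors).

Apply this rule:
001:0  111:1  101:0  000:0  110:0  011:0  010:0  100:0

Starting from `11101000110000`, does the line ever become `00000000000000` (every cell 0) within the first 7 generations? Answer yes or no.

yes

generation 1: 01000000000000
generation 2: 00000000000000
all cells are 0 at generation 2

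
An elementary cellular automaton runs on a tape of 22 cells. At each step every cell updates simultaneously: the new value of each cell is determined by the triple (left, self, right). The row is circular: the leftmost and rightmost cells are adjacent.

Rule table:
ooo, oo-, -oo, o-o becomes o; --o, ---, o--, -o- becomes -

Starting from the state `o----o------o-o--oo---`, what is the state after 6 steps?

-------------o---oo---
-----------------oo---
-----------------oo---  (fixed point — unchanged through step 6)

-----------------oo---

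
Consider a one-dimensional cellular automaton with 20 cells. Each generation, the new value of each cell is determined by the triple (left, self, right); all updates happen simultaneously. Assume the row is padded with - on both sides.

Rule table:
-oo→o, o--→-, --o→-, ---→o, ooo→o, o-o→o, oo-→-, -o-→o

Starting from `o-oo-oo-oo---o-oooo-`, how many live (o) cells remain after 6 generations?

12

ooo-oo-oo--o-ooooo--
oo-oo-oo---oooooo--o
o-oo-oo--o-ooooo---o
ooo-oo---oooooo--o-o
oo-oo--o-ooooo---ooo
o-oo---oooooo--o-oo-
count of o: 12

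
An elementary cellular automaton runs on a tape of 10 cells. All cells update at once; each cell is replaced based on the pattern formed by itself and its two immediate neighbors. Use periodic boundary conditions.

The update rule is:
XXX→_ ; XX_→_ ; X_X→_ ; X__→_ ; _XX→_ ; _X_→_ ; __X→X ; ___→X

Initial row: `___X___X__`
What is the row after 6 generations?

X_____X___

XXX__XX__X
____X___X_
XXXX__XX__
_____X___X
_XXXX__XX_
X_____X___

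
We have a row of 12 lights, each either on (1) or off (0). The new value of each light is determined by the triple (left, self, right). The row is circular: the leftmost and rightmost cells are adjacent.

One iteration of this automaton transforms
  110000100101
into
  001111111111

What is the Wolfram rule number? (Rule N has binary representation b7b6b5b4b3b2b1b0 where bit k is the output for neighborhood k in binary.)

position 0: 111 → 0  (bit 7 = 0)
position 1: 110 → 0  (bit 6 = 0)
position 10: 101 → 1  (bit 5 = 1)
position 2: 100 → 1  (bit 4 = 1)
position 11: 011 → 1  (bit 3 = 1)
position 6: 010 → 1  (bit 2 = 1)
position 5: 001 → 1  (bit 1 = 1)
position 3: 000 → 1  (bit 0 = 1)
bits b7..b0 = 00111111 = 63

63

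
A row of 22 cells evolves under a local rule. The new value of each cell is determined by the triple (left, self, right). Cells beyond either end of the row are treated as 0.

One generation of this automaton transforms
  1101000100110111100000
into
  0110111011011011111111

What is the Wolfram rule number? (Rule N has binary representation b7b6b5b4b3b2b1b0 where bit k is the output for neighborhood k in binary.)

243

position 14: 111 → 1  (bit 7 = 1)
position 1: 110 → 1  (bit 6 = 1)
position 2: 101 → 1  (bit 5 = 1)
position 4: 100 → 1  (bit 4 = 1)
position 0: 011 → 0  (bit 3 = 0)
position 3: 010 → 0  (bit 2 = 0)
position 6: 001 → 1  (bit 1 = 1)
position 5: 000 → 1  (bit 0 = 1)
bits b7..b0 = 11110011 = 243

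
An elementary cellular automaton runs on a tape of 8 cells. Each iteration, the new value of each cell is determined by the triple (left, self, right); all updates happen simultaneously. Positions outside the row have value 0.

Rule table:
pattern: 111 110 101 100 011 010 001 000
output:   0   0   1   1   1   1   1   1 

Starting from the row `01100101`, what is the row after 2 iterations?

10110000

11011111
10110000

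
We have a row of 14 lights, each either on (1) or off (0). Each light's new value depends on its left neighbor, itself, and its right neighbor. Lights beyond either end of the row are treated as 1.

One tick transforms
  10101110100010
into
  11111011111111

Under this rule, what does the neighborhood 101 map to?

At position 1 the neighborhood is 101; the next row has 1 there.

1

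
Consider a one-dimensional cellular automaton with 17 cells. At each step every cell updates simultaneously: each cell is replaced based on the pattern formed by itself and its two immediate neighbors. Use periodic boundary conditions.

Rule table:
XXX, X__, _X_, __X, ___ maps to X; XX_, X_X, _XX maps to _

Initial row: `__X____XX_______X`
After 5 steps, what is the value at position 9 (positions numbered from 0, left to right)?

XXXXXXX__XXXXXXXX
XXXXXX_XX_XXXXXXX
XXXXX______XXXXXX
XXXX_XXXXXX_XXXXX
XXX___XXXX___XXXX
position 9 holds X

X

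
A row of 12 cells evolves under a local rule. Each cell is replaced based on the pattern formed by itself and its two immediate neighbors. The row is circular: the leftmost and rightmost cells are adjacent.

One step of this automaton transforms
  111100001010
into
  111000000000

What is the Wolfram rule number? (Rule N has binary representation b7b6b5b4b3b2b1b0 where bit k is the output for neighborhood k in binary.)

136

position 1: 111 → 1  (bit 7 = 1)
position 3: 110 → 0  (bit 6 = 0)
position 9: 101 → 0  (bit 5 = 0)
position 4: 100 → 0  (bit 4 = 0)
position 0: 011 → 1  (bit 3 = 1)
position 8: 010 → 0  (bit 2 = 0)
position 7: 001 → 0  (bit 1 = 0)
position 5: 000 → 0  (bit 0 = 0)
bits b7..b0 = 10001000 = 136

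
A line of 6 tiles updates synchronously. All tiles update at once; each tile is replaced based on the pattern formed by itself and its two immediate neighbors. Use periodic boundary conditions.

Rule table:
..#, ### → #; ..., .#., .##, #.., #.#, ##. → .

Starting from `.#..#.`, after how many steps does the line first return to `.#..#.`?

3

#..#..
..#..#
.#..#.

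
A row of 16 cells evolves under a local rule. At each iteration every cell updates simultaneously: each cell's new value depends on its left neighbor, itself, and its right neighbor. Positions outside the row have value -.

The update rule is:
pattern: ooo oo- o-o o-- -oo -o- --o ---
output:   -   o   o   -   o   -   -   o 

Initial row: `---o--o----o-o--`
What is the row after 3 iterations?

oo------oo--o--o
oo-oooo-oo------
oooo--oooo-ooooo

oooo--oooo-ooooo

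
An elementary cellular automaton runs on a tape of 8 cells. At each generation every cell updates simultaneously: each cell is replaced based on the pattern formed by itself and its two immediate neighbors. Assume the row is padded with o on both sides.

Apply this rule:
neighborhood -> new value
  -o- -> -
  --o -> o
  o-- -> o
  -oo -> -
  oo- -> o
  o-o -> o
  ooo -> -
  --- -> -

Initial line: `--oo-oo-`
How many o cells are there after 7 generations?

6

generation 1: oo-oo-oo
generation 2: -oo-oo--
generation 3: o-oo-ooo
generation 4: oo-oo---
generation 5: -oo-oo-o
generation 6: o-oo-oo-
generation 7: oo-oo-oo
count of o: 6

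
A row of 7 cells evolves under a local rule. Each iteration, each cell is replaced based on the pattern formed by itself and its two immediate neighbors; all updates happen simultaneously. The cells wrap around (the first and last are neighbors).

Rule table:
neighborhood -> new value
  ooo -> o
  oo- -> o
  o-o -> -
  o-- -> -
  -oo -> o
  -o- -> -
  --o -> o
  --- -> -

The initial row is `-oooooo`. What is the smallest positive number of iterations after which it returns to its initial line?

iteration 1: -oooooo

1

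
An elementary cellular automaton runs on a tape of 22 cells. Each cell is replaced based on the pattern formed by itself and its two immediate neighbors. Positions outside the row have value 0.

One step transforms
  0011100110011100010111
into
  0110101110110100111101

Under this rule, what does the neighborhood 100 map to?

0

At position 5 the neighborhood is 100; the next row has 0 there.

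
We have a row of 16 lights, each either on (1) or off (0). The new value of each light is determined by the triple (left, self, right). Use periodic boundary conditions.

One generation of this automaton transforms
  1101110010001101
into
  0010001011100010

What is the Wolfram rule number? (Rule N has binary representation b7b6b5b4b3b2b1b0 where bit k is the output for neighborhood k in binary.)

position 0: 111 → 0  (bit 7 = 0)
position 1: 110 → 0  (bit 6 = 0)
position 2: 101 → 1  (bit 5 = 1)
position 6: 100 → 1  (bit 4 = 1)
position 3: 011 → 0  (bit 3 = 0)
position 8: 010 → 1  (bit 2 = 1)
position 7: 001 → 0  (bit 1 = 0)
position 10: 000 → 1  (bit 0 = 1)
bits b7..b0 = 00110101 = 53

53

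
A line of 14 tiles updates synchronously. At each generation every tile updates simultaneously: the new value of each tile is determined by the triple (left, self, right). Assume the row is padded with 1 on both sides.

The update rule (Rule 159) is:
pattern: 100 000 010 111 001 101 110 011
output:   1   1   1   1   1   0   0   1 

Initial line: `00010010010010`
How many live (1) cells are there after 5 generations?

11111111111110
11111111111100
11111111111011
11111111110011
11111111101111
count of 1: 13

13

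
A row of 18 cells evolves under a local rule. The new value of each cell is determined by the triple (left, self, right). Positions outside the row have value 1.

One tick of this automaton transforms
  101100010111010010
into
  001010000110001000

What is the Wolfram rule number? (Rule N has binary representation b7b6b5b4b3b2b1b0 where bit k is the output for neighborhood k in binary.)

152

position 10: 111 → 1  (bit 7 = 1)
position 0: 110 → 0  (bit 6 = 0)
position 1: 101 → 0  (bit 5 = 0)
position 4: 100 → 1  (bit 4 = 1)
position 2: 011 → 1  (bit 3 = 1)
position 7: 010 → 0  (bit 2 = 0)
position 6: 001 → 0  (bit 1 = 0)
position 5: 000 → 0  (bit 0 = 0)
bits b7..b0 = 10011000 = 152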